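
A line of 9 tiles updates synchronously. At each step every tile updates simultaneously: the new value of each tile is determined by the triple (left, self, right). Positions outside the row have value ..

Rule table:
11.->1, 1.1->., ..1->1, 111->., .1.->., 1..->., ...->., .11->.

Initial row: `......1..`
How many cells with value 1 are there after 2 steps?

1

step 1: .....1...
step 2: ....1....
count of 1: 1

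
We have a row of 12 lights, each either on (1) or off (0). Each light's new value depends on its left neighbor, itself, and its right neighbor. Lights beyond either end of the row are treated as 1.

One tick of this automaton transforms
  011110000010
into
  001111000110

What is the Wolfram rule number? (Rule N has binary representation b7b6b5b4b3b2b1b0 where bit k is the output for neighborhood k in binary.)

position 2: 111 → 1  (bit 7 = 1)
position 4: 110 → 1  (bit 6 = 1)
position 0: 101 → 0  (bit 5 = 0)
position 5: 100 → 1  (bit 4 = 1)
position 1: 011 → 0  (bit 3 = 0)
position 10: 010 → 1  (bit 2 = 1)
position 9: 001 → 1  (bit 1 = 1)
position 6: 000 → 0  (bit 0 = 0)
bits b7..b0 = 11010110 = 214

214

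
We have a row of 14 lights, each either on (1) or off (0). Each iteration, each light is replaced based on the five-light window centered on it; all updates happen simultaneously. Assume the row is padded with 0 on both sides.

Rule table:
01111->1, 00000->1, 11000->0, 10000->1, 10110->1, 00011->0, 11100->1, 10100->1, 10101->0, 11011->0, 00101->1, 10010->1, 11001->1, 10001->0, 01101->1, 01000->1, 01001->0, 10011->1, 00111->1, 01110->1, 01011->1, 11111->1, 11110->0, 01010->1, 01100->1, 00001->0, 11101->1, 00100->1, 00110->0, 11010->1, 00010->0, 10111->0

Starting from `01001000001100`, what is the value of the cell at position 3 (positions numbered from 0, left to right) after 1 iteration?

1

01011111000101
position 3 holds 1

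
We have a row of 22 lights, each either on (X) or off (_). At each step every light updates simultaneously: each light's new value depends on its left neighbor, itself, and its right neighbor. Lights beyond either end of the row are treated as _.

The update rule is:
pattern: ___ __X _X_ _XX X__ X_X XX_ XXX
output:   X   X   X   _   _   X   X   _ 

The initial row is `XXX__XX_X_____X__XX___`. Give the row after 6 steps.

__X_X_XXX_XXXXX_X_X_XX
XXXXXX__XX____XXXXXX_X
_____X_X_X_XXX_____XXX
XXXXXXXXXXX__X_XXXX__X
__________X_XXX___X_XX
XXXXXXXXXXXX__X_XXXX_X

XXXXXXXXXXXX__X_XXXX_X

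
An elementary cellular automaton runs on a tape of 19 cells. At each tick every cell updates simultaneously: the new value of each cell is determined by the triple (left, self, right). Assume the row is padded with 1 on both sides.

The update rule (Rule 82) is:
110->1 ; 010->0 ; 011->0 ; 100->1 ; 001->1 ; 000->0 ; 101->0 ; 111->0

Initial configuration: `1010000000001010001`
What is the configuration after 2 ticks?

1110100000101010000

tick 1: 1001000000010001010
tick 2: 1110100000101010000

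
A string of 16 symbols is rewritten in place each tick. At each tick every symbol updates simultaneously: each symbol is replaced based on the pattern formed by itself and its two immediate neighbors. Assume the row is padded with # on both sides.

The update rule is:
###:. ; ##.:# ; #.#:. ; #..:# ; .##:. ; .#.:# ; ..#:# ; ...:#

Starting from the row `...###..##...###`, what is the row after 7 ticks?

tick 1: ###..###.####...
tick 2: ..###..#....####
tick 3: ##..########....
tick 4: .###.......#####
tick 5: ...########.....
tick 6: ###.......######
tick 7: ..########......

..########......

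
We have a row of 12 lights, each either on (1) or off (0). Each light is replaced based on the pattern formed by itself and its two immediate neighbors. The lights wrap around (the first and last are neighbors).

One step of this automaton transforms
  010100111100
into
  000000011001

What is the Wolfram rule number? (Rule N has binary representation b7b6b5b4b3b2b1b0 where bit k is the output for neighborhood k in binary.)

position 7: 111 → 1  (bit 7 = 1)
position 9: 110 → 0  (bit 6 = 0)
position 2: 101 → 0  (bit 5 = 0)
position 4: 100 → 0  (bit 4 = 0)
position 6: 011 → 0  (bit 3 = 0)
position 1: 010 → 0  (bit 2 = 0)
position 0: 001 → 0  (bit 1 = 0)
position 11: 000 → 1  (bit 0 = 1)
bits b7..b0 = 10000001 = 129

129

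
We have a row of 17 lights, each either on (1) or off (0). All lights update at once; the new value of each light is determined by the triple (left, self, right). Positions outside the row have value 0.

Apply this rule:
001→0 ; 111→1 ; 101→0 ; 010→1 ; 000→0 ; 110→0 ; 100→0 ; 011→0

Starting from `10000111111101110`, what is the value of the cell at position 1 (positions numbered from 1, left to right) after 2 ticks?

1

tick 1: 10000011111000100
tick 2: 10000001110000100
position 1 holds 1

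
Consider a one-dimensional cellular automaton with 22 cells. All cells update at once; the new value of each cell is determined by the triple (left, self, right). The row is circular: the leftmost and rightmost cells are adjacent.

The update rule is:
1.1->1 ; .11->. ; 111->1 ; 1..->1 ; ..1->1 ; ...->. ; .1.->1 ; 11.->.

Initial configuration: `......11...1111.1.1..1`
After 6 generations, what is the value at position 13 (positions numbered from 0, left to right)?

1....1..1.1.11.1111111
.1..11111111..1.111111
1111.111111.1111.1111.
.11.1.1111.1.11.1.11.1
1..111.11.111..111..11
.11.1.1..1.1.11.1.11.1
position 13 holds 1

1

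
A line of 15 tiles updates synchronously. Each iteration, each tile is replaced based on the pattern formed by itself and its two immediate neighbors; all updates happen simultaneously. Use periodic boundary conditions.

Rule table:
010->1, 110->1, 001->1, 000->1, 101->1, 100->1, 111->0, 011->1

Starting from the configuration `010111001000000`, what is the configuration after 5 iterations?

111101111111111

111101111111111
000111000000000
111101111111111  (repeats iteration 1; period 2)
iteration 5: 111101111111111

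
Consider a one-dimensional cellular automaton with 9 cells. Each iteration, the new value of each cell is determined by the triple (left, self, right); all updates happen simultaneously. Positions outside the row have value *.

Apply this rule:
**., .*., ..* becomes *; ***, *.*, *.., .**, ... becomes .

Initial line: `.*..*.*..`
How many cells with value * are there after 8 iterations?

3

iteration 1: .*.**.*.*
iteration 2: .*..*.*..  (repeats iteration 0; period 2)
iteration 8: .*..*.*..
count of *: 3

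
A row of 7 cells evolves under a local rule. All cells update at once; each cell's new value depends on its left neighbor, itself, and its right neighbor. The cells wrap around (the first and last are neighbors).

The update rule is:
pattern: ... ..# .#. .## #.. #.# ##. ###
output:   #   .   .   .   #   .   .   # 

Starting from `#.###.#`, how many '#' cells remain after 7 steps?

...#...
##..###
#.#..##
...#..#
##..#..
..#..#.
#..#..#
count of #: 3

3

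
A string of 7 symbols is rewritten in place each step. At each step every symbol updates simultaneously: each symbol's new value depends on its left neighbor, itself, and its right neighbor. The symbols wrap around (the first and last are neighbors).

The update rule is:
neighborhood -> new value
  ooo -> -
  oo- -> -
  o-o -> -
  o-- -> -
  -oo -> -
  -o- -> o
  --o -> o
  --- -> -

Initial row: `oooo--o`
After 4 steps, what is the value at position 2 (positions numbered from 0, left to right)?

o

-----o-
----oo-
---o---
--oo---
position 2 holds o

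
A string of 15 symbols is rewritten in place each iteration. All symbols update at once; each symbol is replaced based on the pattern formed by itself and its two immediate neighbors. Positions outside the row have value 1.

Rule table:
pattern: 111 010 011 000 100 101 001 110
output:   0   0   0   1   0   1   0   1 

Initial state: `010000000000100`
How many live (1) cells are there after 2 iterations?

100111111110000
100000000010110
count of 1: 4

4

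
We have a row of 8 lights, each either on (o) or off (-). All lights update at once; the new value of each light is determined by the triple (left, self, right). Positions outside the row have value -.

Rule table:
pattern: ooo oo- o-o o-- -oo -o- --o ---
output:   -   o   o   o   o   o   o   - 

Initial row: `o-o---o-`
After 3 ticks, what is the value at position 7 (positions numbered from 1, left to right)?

oooo-ooo
o--ooo-o
oooo-ooo
position 7 holds o

o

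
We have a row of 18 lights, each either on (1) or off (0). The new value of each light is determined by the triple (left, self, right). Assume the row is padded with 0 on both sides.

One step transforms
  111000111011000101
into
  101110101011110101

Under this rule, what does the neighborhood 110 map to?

1

At position 2 the neighborhood is 110; the next row has 1 there.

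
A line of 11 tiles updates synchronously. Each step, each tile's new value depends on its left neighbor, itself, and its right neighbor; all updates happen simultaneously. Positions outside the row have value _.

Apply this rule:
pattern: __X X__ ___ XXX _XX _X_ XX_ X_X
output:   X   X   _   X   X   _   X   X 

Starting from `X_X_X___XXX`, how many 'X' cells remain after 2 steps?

_X_X_X_XXXX
X_X_X_XXXXX
count of X: 8

8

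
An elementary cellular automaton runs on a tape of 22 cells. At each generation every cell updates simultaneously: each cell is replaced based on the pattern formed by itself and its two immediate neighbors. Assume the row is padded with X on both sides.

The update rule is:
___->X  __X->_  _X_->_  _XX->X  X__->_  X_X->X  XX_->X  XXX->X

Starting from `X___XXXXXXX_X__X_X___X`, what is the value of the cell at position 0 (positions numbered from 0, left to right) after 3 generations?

X

X_X_XXXXXXXX____X__X_X
XX_XXXXXXXXX_XX_____XX
XXXXXXXXXXXXXXX_XXX_XX
position 0 holds X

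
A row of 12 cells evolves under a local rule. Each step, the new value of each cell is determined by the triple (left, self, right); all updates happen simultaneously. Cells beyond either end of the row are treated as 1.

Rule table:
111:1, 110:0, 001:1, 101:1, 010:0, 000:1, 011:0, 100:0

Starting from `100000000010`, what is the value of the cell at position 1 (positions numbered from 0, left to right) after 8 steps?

001111111101
010111111010
101011110101
010101101010
101010010101
010100101010
101001010101
010010101010
position 1 holds 1

1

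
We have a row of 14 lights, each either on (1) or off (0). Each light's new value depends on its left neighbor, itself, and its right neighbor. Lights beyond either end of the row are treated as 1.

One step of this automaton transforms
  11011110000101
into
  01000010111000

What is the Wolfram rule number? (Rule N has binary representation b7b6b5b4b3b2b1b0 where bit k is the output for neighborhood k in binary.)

67

position 0: 111 → 0  (bit 7 = 0)
position 1: 110 → 1  (bit 6 = 1)
position 2: 101 → 0  (bit 5 = 0)
position 7: 100 → 0  (bit 4 = 0)
position 3: 011 → 0  (bit 3 = 0)
position 11: 010 → 0  (bit 2 = 0)
position 10: 001 → 1  (bit 1 = 1)
position 8: 000 → 1  (bit 0 = 1)
bits b7..b0 = 01000011 = 67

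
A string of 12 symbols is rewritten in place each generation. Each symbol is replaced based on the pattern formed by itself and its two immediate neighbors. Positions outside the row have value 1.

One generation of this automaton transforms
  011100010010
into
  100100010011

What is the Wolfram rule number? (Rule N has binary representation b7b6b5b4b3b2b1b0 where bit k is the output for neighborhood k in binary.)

position 2: 111 → 0  (bit 7 = 0)
position 3: 110 → 1  (bit 6 = 1)
position 0: 101 → 1  (bit 5 = 1)
position 4: 100 → 0  (bit 4 = 0)
position 1: 011 → 0  (bit 3 = 0)
position 7: 010 → 1  (bit 2 = 1)
position 6: 001 → 0  (bit 1 = 0)
position 5: 000 → 0  (bit 0 = 0)
bits b7..b0 = 01100100 = 100

100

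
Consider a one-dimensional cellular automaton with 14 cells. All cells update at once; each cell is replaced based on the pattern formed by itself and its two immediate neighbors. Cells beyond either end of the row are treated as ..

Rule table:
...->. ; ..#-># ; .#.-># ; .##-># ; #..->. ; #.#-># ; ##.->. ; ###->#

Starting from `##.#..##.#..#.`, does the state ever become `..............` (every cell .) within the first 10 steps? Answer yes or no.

#.##.##.##.##.
###.##.##.##..
##.##.##.##...
#.##.##.##....
###.##.##.....
##.##.##......
#.##.##.......
###.##........
##.##.........
#.##..........
step 10 is #.##.........., still not uniform .

no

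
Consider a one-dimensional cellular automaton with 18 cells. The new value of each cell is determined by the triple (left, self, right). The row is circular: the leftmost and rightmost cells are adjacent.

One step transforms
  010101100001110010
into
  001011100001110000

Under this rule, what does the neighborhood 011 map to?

1

At position 5 the neighborhood is 011; the next row has 1 there.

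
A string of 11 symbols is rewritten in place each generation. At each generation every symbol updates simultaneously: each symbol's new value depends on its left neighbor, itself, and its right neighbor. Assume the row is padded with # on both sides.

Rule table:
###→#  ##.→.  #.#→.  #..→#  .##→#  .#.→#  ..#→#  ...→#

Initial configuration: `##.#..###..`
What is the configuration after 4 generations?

#..#####.##
.######..##
.#####.####
.####..####

.####..####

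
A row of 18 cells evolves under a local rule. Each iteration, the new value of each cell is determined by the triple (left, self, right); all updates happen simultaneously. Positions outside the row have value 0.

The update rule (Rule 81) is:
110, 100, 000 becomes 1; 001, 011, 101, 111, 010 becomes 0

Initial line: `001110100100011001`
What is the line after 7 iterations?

100100110010011100

100010010011001100
011001001001100111
001100100100110001
100110010010011100
010011001001000111
001001100100110001
100100110010011100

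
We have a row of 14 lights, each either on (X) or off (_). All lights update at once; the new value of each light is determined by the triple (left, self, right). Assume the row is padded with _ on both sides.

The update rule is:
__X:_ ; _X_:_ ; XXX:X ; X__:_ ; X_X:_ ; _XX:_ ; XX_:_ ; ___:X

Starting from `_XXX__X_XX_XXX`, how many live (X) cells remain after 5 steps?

step 1: __X_________X_
step 2: X___XXXXXXX___
step 3: __X__XXXXX__XX
step 4: X_____XXX_____
step 5: __XXX__X__XXXX
count of X: 8

8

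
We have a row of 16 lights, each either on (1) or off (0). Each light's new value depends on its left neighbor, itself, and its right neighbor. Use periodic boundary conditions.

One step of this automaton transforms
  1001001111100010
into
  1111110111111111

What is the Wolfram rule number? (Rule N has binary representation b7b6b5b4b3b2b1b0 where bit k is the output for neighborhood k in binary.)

position 7: 111 → 1  (bit 7 = 1)
position 10: 110 → 1  (bit 6 = 1)
position 15: 101 → 1  (bit 5 = 1)
position 1: 100 → 1  (bit 4 = 1)
position 6: 011 → 0  (bit 3 = 0)
position 0: 010 → 1  (bit 2 = 1)
position 2: 001 → 1  (bit 1 = 1)
position 12: 000 → 1  (bit 0 = 1)
bits b7..b0 = 11110111 = 247

247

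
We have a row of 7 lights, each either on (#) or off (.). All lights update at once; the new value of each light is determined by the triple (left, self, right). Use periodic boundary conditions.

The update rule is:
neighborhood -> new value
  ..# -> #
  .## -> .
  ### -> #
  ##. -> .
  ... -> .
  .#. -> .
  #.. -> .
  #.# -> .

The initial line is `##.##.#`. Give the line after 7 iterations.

#......
......#
.....#.
....#..
...#...
..#....
.#.....

.#.....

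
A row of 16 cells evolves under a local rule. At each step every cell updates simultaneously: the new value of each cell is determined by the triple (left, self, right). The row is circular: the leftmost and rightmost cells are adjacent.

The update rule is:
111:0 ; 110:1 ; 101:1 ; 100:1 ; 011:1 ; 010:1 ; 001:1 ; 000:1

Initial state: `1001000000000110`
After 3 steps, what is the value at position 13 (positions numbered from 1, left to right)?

1

1111111111111111
0000000000000000
1111111111111111
position 13 holds 1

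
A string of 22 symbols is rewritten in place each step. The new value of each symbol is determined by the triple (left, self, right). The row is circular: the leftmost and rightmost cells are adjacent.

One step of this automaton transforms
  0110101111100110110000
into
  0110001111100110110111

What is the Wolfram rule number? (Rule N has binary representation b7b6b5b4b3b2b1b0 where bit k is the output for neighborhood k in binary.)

201

position 7: 111 → 1  (bit 7 = 1)
position 2: 110 → 1  (bit 6 = 1)
position 3: 101 → 0  (bit 5 = 0)
position 11: 100 → 0  (bit 4 = 0)
position 1: 011 → 1  (bit 3 = 1)
position 4: 010 → 0  (bit 2 = 0)
position 0: 001 → 0  (bit 1 = 0)
position 19: 000 → 1  (bit 0 = 1)
bits b7..b0 = 11001001 = 201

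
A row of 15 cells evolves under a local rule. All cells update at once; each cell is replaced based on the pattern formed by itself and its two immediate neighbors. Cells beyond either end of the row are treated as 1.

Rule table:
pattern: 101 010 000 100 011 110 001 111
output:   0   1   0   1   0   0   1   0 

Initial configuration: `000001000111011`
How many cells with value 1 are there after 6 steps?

3

100011101000000
010100001100001
010110010010010
010001111111110
011010000000000
000011000000001
count of 1: 3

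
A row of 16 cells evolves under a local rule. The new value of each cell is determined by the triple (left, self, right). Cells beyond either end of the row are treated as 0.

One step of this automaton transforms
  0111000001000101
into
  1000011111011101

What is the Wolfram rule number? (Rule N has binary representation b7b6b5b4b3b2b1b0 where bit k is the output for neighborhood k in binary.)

7

position 2: 111 → 0  (bit 7 = 0)
position 3: 110 → 0  (bit 6 = 0)
position 14: 101 → 0  (bit 5 = 0)
position 4: 100 → 0  (bit 4 = 0)
position 1: 011 → 0  (bit 3 = 0)
position 9: 010 → 1  (bit 2 = 1)
position 0: 001 → 1  (bit 1 = 1)
position 5: 000 → 1  (bit 0 = 1)
bits b7..b0 = 00000111 = 7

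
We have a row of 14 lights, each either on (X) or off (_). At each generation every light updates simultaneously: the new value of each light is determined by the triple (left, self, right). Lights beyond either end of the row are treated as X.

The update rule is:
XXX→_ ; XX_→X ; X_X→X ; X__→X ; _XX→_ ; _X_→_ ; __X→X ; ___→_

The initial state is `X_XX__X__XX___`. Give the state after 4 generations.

XX__XX_XX_XX__

generation 1: XX_XXX_XX_XX_X
generation 2: _XX__XX_XX_XX_
generation 3: X_XXX_XX_XX_XX
generation 4: XX__XX_XX_XX__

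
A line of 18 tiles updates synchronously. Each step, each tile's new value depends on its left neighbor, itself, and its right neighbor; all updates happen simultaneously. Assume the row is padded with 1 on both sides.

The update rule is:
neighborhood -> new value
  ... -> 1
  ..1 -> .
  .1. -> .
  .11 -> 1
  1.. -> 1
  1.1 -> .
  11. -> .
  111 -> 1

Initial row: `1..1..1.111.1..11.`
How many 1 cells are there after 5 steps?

.1..1...11...1.1..
..1..11.1.11....1.
1..1.1....1.111...
.1....111...11.11.
..111.11.11.1..1..
count of 1: 9

9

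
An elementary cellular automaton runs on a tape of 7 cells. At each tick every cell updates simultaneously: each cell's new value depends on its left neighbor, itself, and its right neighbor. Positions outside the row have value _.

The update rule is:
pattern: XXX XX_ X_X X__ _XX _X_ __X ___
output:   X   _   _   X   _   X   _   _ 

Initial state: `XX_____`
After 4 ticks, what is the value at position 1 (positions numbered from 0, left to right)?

tick 1: __X____
tick 2: __XX___
tick 3: ____X__
tick 4: ____XX_
position 1 holds _

_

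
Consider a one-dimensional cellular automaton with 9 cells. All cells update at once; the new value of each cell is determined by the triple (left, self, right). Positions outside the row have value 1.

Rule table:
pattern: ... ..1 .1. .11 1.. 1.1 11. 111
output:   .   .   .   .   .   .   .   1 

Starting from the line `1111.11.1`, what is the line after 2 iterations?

iteration 1: 111......
iteration 2: 11.......

11.......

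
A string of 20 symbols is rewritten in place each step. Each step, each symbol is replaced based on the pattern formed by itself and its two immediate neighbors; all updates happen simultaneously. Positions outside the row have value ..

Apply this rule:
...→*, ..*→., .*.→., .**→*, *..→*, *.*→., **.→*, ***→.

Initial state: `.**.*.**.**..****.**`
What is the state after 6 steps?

step 1: .**...**.***.*..*.**
step 2: .****.**.*.*..*...**
step 3: .*..*.**....*..**.**
step 4: ..*...*****..*.**.**
step 5: *..**.*...**...**.**
step 6: .*.**..**.****.**.**

.*.**..**.****.**.**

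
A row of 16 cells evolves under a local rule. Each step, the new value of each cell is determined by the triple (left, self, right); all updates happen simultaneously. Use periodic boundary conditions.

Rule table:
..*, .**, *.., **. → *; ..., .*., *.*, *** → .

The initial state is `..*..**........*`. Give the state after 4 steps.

**.*****......*.
**.*...**....*..
**..*.****..*.**
.***..*..***..*.

.***..*..***..*.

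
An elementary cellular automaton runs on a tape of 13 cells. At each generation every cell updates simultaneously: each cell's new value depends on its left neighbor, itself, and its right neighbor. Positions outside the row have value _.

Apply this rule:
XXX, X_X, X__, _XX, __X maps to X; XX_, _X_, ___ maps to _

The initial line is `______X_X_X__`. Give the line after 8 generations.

generation 1: _____X_X_X_X_
generation 2: ____X_X_X_X_X
generation 3: ___X_X_X_X_X_
generation 4: __X_X_X_X_X_X
generation 5: _X_X_X_X_X_X_
generation 6: X_X_X_X_X_X_X
generation 7: _X_X_X_X_X_X_  (repeats generation 5; period 2)
generation 8: X_X_X_X_X_X_X

X_X_X_X_X_X_X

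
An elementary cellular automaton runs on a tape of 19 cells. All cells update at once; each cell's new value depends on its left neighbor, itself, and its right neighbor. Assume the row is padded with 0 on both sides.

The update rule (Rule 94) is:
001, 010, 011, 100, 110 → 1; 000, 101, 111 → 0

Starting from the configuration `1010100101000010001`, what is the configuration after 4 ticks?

1010111101100111011
1010100101111101011
1010111101000101011
1010100101101101011

1010100101101101011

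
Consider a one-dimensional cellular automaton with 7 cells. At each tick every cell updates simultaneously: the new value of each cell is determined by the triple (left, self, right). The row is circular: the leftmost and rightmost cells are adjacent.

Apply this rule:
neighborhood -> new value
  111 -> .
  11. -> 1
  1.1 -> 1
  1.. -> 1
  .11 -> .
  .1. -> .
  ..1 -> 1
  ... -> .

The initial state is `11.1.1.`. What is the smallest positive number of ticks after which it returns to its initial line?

tick 1: .11.1.1
tick 2: 1.11.1.
tick 3: .1.11.1
tick 4: 1.1.11.
tick 5: .1.1.11
tick 6: 1.1.1.1
tick 7: 11.1.1.

7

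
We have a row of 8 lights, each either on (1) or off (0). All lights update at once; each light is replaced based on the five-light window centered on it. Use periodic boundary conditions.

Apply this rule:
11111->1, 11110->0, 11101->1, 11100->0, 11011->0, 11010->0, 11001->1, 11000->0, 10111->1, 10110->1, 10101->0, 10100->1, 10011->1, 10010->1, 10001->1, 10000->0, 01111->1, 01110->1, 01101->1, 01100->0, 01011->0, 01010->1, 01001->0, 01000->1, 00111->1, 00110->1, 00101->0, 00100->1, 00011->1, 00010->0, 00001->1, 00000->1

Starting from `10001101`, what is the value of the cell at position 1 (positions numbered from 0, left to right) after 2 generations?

1

00111101
01110101
position 1 holds 1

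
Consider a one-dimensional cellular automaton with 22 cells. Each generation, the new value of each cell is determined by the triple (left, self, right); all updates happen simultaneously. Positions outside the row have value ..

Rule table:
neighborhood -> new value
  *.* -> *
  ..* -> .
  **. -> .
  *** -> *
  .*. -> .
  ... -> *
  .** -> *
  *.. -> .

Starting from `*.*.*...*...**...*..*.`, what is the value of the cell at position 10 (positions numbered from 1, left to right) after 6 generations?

.*.*..*...*.*..*......
..*.....*..*.....*****
*...***......***.****.
..*.**..****.**.****..
*..**...***.**.****..*
...*..*.**.**.****....
position 10 holds *

*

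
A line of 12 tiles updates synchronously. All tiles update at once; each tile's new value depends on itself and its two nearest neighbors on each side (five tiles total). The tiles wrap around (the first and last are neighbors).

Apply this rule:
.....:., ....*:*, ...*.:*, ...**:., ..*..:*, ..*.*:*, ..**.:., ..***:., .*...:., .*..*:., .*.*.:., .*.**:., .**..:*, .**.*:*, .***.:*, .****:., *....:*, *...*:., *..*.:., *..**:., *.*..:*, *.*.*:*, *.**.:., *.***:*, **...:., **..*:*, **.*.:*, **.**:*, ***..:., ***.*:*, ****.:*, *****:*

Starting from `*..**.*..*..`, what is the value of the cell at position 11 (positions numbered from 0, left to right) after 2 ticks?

.

*...***..*..
*....*.*.*..
position 11 holds .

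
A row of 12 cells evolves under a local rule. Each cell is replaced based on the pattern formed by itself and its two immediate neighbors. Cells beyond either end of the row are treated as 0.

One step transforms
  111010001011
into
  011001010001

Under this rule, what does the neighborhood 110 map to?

1

At position 2 the neighborhood is 110; the next row has 1 there.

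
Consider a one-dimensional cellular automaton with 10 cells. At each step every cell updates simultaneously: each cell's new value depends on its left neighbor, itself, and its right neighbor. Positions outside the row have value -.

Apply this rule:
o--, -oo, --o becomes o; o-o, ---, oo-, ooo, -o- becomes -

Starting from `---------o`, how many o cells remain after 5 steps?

--------o-
-------o-o
------o---
-----o-o--
----o---o-
count of o: 2

2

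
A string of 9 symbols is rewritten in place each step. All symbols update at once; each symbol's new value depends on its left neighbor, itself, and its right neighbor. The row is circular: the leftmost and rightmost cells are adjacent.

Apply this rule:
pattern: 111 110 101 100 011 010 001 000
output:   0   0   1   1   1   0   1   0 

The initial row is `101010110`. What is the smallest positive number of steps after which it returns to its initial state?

step 1: 010101101
step 2: 101011010
step 3: 010110101
step 4: 101101010
step 5: 011010101
step 6: 110101010
step 7: 101010101
step 8: 010101011
step 9: 101010110

9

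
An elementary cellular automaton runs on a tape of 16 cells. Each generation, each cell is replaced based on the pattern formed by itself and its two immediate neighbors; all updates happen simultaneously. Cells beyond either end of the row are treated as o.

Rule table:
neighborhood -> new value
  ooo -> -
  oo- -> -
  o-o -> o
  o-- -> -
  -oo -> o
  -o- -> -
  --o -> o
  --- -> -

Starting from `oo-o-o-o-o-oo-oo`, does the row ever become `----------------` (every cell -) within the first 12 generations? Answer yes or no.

no

generation 1: --o-o-o-o-oo-oo-
generation 2: -o-o-o-o-oo-oo-o
generation 3: o-o-o-o-oo-oo-oo
generation 4: -o-o-o-oo-oo-oo-
generation 5: o-o-o-oo-oo-oo-o
generation 6: -o-o-oo-oo-oo-oo
generation 7: o-o-oo-oo-oo-oo-
generation 8: -o-oo-oo-oo-oo-o
generation 9: o-oo-oo-oo-oo-oo
generation 10: -oo-oo-oo-oo-oo-
generation 11: oo-oo-oo-oo-oo-o
generation 12: --oo-oo-oo-oo-oo
generation 12 is --oo-oo-oo-oo-oo, still not uniform -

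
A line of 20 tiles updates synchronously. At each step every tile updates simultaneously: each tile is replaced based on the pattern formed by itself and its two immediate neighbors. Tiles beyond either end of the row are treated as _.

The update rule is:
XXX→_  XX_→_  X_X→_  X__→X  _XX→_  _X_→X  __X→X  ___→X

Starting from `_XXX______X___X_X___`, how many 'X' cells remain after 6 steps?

X___XXXXXXXXXXX_XXXX
XXXX________________
____XXXXXXXXXXXXXXXX
XXXX________________  (repeats step 2; period 2)
step 6: XXXX________________
count of X: 4

4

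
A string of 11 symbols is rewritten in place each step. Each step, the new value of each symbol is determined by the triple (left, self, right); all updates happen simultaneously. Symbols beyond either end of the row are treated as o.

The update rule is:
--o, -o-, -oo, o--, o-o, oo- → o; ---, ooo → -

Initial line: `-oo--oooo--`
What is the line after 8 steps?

step 1: oooooo--ooo
step 2: -----oooo--
step 3: o---oo--ooo
step 4: oo-oooooo--
step 5: -ooo----ooo
step 6: oo-oo--oo--
step 7: -oooooooooo
step 8: oo---------

oo---------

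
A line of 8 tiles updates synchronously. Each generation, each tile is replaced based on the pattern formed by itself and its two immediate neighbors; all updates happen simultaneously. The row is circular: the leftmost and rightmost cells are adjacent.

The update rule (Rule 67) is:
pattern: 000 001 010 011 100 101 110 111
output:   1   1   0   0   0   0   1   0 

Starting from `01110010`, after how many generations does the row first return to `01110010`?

24

10010100
00100001
01001110
10010010
00100100
11001001
01010010
10000100
00111001
01001010
10010000
00100111
01001001
00010010
11100100
00101001
01000010
10011100
00100101
01001000
10010011
10100100
00001001
01110010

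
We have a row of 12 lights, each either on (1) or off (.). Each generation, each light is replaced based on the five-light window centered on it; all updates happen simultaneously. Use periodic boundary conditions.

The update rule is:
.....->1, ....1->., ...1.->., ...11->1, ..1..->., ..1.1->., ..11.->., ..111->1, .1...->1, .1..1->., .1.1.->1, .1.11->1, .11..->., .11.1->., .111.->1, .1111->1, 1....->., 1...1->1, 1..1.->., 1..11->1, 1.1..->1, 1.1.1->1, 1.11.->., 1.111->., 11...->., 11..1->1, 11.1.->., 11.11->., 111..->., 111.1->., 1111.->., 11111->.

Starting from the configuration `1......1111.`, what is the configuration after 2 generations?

.......1..11

generation 1: 11.11.111...
generation 2: .......1..11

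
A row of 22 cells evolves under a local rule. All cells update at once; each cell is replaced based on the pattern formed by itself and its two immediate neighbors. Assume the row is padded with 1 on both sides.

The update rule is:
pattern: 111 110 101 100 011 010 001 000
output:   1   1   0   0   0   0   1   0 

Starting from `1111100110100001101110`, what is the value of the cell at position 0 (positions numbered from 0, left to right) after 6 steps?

1

1111101010000010100110
1111100000000100001010
1111100000001000010000
1111100000010000100001
1111100000100001000010
1111100001000010000100
position 0 holds 1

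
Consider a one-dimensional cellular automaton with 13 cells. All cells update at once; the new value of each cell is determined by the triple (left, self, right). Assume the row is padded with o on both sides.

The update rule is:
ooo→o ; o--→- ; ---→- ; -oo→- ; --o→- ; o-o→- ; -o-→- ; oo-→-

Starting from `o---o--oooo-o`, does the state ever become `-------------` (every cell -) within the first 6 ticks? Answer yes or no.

yes

--------oo---
-------------
all cells are - at tick 2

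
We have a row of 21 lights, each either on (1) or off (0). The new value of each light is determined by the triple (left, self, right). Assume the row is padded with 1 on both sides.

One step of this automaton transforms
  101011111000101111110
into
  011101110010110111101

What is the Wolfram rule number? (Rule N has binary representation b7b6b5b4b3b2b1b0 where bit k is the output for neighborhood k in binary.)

position 5: 111 → 1  (bit 7 = 1)
position 0: 110 → 0  (bit 6 = 0)
position 1: 101 → 1  (bit 5 = 1)
position 9: 100 → 0  (bit 4 = 0)
position 4: 011 → 0  (bit 3 = 0)
position 2: 010 → 1  (bit 2 = 1)
position 11: 001 → 0  (bit 1 = 0)
position 10: 000 → 1  (bit 0 = 1)
bits b7..b0 = 10100101 = 165

165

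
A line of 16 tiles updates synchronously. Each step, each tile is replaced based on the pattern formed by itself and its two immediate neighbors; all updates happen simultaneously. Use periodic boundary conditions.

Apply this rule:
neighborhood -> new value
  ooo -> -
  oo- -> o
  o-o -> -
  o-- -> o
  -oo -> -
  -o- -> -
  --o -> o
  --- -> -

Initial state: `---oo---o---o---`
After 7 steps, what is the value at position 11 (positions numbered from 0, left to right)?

--o-oo-o-o-o-o--
-o---o--------o-
o-o-o-o------o-o
o------o----o---
-o----o-o--o-o-o
--o--o---oo-----
-o-oo-o-o-oo----
position 11 holds o

o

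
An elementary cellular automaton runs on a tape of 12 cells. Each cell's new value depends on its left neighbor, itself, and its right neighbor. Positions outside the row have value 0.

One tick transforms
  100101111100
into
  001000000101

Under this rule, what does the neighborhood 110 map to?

1

At position 9 the neighborhood is 110; the next row has 1 there.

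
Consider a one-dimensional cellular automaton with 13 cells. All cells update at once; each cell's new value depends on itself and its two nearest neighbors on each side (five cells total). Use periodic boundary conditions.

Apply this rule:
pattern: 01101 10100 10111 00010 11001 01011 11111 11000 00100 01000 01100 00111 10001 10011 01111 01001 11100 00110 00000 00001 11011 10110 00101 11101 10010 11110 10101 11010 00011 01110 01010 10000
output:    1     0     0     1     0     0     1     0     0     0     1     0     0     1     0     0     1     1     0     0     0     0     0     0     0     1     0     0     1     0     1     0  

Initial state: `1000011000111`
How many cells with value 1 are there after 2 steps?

1000111001001
1001001000011
count of 1: 5

5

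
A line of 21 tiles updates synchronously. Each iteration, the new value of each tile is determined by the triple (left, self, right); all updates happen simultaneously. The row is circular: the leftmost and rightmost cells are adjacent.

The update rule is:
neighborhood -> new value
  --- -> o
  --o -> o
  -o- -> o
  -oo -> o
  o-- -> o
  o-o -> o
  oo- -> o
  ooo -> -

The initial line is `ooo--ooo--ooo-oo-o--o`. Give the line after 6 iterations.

ooo--ooo--ooo-------o

iteration 1: --oooo-oooo-ooooooooo
iteration 2: ooo--ooo--ooo-------o
iteration 3: --oooo-oooo-ooooooooo  (repeats iteration 1; period 2)
iteration 6: ooo--ooo--ooo-------o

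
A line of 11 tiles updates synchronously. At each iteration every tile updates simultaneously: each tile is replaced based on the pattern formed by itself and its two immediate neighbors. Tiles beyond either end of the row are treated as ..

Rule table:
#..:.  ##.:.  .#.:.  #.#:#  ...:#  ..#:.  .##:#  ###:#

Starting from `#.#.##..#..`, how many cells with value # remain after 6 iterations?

6

iteration 1: .#.##.....#
iteration 2: ..##..###..
iteration 3: #.#...##..#
iteration 4: .#..#.#....
iteration 5: .....#..###
iteration 6: ####....##.
count of #: 6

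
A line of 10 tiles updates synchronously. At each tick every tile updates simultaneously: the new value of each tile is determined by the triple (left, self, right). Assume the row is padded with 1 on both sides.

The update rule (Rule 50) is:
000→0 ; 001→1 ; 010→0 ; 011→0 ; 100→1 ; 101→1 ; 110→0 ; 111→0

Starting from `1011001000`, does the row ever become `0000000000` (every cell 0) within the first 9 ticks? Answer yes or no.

no

tick 1: 0100110101
tick 2: 1011001010
tick 3: 0100110101  (repeats tick 1; period 2)
tick 9: 0100110101
tick 9 is 0100110101, still not uniform 0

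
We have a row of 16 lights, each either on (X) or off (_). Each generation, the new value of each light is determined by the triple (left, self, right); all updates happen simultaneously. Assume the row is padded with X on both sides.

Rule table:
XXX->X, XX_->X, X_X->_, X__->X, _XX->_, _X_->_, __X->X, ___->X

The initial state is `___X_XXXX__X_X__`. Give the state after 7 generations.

XXX___XXXXX___XX
XXXXXX_XXXXXXX_X
XXXXXX__XXXXXX__
XXXXXXXX_XXXXXXX
XXXXXXXX__XXXXXX
XXXXXXXXXX_XXXXX
XXXXXXXXXX__XXXX

XXXXXXXXXX__XXXX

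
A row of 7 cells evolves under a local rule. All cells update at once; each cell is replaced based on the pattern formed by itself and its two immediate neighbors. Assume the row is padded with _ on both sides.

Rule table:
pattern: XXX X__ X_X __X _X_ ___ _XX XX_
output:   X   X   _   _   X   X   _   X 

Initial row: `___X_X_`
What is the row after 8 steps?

step 1: XX_X_XX
step 2: _X_X__X
step 3: _X_XX_X
step 4: _X__X_X
step 5: _XX_X_X
step 6: __X_X_X
step 7: X_X_X_X
step 8: X_X_X_X

X_X_X_X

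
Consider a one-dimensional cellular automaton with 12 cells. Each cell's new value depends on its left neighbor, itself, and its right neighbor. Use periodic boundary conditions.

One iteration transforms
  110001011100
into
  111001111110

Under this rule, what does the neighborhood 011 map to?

At position 0 the neighborhood is 011; the next row has 1 there.

1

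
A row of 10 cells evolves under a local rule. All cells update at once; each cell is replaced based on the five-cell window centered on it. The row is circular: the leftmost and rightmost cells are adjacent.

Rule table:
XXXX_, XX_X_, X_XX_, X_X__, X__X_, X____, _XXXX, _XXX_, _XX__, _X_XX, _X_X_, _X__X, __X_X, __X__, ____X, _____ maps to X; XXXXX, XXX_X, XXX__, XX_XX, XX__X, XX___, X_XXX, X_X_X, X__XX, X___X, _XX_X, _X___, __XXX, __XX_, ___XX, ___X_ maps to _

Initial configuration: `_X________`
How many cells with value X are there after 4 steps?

_X_XXXXXXX
X_X_X___X_
_X_XX___XX
X_XXX_____
count of X: 4

4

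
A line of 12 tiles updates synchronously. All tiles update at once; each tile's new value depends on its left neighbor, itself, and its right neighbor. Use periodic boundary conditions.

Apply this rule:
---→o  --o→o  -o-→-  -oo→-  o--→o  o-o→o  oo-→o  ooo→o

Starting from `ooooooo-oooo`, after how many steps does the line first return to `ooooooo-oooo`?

12

oooooooo-ooo
ooooooooo-oo
oooooooooo-o
ooooooooooo-
-ooooooooooo
o-oooooooooo
oo-ooooooooo
ooo-oooooooo
oooo-ooooooo
ooooo-oooooo
oooooo-ooooo
ooooooo-oooo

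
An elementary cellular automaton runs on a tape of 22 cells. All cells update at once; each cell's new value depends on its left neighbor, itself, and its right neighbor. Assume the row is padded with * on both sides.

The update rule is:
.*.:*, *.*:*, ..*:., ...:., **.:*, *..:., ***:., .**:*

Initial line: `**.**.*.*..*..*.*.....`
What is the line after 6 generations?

.********..*..***.....
**......*..*..*.*.....
.*......*..*..***.....
**......*..*..*.*.....  (repeats generation 2; period 2)
generation 6: **......*..*..*.*.....

**......*..*..*.*.....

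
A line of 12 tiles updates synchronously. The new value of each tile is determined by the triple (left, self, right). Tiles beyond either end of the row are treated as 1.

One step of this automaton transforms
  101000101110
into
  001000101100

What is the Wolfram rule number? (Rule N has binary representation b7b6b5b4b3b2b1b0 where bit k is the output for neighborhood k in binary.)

140

position 9: 111 → 1  (bit 7 = 1)
position 0: 110 → 0  (bit 6 = 0)
position 1: 101 → 0  (bit 5 = 0)
position 3: 100 → 0  (bit 4 = 0)
position 8: 011 → 1  (bit 3 = 1)
position 2: 010 → 1  (bit 2 = 1)
position 5: 001 → 0  (bit 1 = 0)
position 4: 000 → 0  (bit 0 = 0)
bits b7..b0 = 10001100 = 140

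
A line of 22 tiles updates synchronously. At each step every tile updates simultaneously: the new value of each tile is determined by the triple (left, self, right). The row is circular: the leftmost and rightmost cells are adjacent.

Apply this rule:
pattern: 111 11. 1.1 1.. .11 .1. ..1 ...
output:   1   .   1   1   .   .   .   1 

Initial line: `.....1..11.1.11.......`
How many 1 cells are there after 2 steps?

1111..1...1.1..1111111
111.1..11..1.1..111111
count of 1: 14

14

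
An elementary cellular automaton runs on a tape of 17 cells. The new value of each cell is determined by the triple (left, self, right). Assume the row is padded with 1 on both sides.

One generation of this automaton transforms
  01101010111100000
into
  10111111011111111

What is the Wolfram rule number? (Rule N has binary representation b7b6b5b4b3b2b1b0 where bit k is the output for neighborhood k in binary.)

position 9: 111 → 1  (bit 7 = 1)
position 2: 110 → 1  (bit 6 = 1)
position 0: 101 → 1  (bit 5 = 1)
position 12: 100 → 1  (bit 4 = 1)
position 1: 011 → 0  (bit 3 = 0)
position 4: 010 → 1  (bit 2 = 1)
position 16: 001 → 1  (bit 1 = 1)
position 13: 000 → 1  (bit 0 = 1)
bits b7..b0 = 11110111 = 247

247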